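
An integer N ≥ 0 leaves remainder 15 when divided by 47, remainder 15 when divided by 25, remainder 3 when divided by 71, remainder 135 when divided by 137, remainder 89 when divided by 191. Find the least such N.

From N ≡ 15 (mod 47) write N = 15 + 47t. Substituting into N ≡ 15 (mod 25) gives 47t ≡ 0 (mod 25), and since 22⁻¹ ≡ 8 (mod 25), t ≡ 0. Hence N ≡ 15 + 47·0 = 15 (mod 1175).
From N ≡ 15 (mod 1175) write N = 15 + 1175t. Substituting into N ≡ 3 (mod 71) gives 1175t ≡ 59 (mod 71), and since 39⁻¹ ≡ 51 (mod 71), t ≡ 27. Hence N ≡ 15 + 1175·27 = 31740 (mod 83425).
From N ≡ 31740 (mod 83425) write N = 31740 + 83425t. Substituting into N ≡ 135 (mod 137) gives 83425t ≡ 42 (mod 137), and since 129⁻¹ ≡ 17 (mod 137), t ≡ 29. Hence N ≡ 31740 + 83425·29 = 2451065 (mod 11429225).
From N ≡ 2451065 (mod 11429225) write N = 2451065 + 11429225t. Substituting into N ≡ 89 (mod 191) gives 11429225t ≡ 127 (mod 191), and since 167⁻¹ ≡ 183 (mod 191), t ≡ 130. Hence N ≡ 2451065 + 11429225·130 = 1488250315 (mod 2182981975).

1488250315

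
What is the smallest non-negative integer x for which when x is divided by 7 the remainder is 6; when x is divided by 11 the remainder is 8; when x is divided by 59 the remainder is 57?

The moduli are pairwise coprime; N = 7·11·59 = 4543.
N/7 = 649; 649 ≡ 5 (mod 7); 5·3 ≡ 1, so inverse 3.
N/11 = 413; 413 ≡ 6 (mod 11); 6·2 ≡ 1, so inverse 2.
N/59 = 77; 77 ≡ 18 (mod 59); 18·23 ≡ 1, so inverse 23.
x ≡ 6·649·3 + 8·413·2 + 57·77·23 = 119237.
119237 mod 4543 = 1119.

1119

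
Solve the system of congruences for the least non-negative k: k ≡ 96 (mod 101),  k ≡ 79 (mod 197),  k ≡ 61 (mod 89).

From k ≡ 96 (mod 101) write k = 96 + 101t. Substituting into k ≡ 79 (mod 197) gives 101t ≡ 180 (mod 197), and since 101⁻¹ ≡ 158 (mod 197), t ≡ 72. Hence k ≡ 96 + 101·72 = 7368 (mod 19897).
From k ≡ 7368 (mod 19897) write k = 7368 + 19897t. Substituting into k ≡ 61 (mod 89) gives 19897t ≡ 80 (mod 89), and since 50⁻¹ ≡ 73 (mod 89), t ≡ 55. Hence k ≡ 7368 + 19897·55 = 1101703 (mod 1770833).

1101703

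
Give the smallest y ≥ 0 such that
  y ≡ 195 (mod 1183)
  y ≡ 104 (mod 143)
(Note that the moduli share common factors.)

6110

gcd(1183, 143) = 13 and 13 | (104 − 195), so the pair is consistent; merging gives y ≡ 6110 (mod 13013), where 13013 = lcm(1183, 143).
The solution is unique modulo lcm(1183, 143) = 13013.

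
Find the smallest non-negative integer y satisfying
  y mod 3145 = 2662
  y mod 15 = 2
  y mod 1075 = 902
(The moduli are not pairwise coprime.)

71852

gcd(3145, 15) = 5 and 5 | (2 − 2662), so the pair is consistent; merging gives y ≡ 5807 (mod 9435), where 9435 = lcm(3145, 15).
gcd(9435, 1075) = 5 and 5 | (902 − 5807), so the pair is consistent; merging gives y ≡ 71852 (mod 2028525), where 2028525 = lcm(9435, 1075).
The solution is unique modulo lcm(3145, 15, 1075) = 2028525.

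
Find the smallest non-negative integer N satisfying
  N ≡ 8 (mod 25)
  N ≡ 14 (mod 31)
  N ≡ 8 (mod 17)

Combine the congruences pairwise.
From N ≡ 8 (mod 25) write N = 8 + 25t. Substituting into N ≡ 14 (mod 31) gives 25t ≡ 6 (mod 31), and since 25⁻¹ ≡ 5 (mod 31), t ≡ 30. Hence N ≡ 8 + 25·30 = 758 (mod 775).
From N ≡ 758 (mod 775) write N = 758 + 775t. Substituting into N ≡ 8 (mod 17) gives 775t ≡ 15 (mod 17), and since 10⁻¹ ≡ 12 (mod 17), t ≡ 10. Hence N ≡ 758 + 775·10 = 8508 (mod 13175).

8508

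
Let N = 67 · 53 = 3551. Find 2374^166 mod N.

Mod 67: 2374 ≡ 29; by Fermat, exponent reduces to 166 mod 66 = 34; 29^34 ≡ 29 (mod 67).
Mod 53: 2374 ≡ 42; by Fermat, exponent reduces to 166 mod 52 = 10; 42^10 ≡ 44 (mod 53).
Combine by CRT: x ≡ 29 (mod 67), x ≡ 44 (mod 53) ⇒ x ≡ 1369 (mod 3551).

1369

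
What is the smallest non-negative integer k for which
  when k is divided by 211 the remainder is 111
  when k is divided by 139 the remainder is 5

8762

From k ≡ 111 (mod 211) write k = 111 + 211t. Substituting into k ≡ 5 (mod 139) gives 211t ≡ 33 (mod 139), and since 72⁻¹ ≡ 56 (mod 139), t ≡ 41. Hence k ≡ 111 + 211·41 = 8762 (mod 29329).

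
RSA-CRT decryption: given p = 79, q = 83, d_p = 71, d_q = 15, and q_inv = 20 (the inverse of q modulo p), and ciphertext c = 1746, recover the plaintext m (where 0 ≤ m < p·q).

m₁ = c^(d_p) mod p: c ≡ 8 (mod 79), and 8^71 mod 79 = 22.
m₂ = c^(d_q) mod q: c ≡ 3 (mod 83), and 3^15 mod 83 = 33.
h = q_inv·(m₁ − m₂) mod p = 20·(22 − 33) mod 79 = 17.
m = m₂ + h·q = 33 + 17·83 = 1444.

1444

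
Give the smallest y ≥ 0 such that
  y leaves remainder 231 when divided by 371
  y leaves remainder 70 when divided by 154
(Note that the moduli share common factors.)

6538

Combine the congruences pairwise.
gcd(371, 154) = 7 and 7 | (70 − 231), so the pair is consistent; merging gives y ≡ 6538 (mod 8162), where 8162 = lcm(371, 154).
The solution is unique modulo lcm(371, 154) = 8162.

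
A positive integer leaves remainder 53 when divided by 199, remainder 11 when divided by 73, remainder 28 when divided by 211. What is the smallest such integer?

The moduli are pairwise coprime; N = 199·73·211 = 3065197.
N/199 = 15403; 15403 ≡ 80 (mod 199); 80·102 ≡ 1, so inverse 102.
N/73 = 41989; 41989 ≡ 14 (mod 73); 14·47 ≡ 1, so inverse 47.
N/211 = 14527; 14527 ≡ 179 (mod 211); 179·178 ≡ 1, so inverse 178.
x ≡ 53·15403·102 + 11·41989·47 + 28·14527·178 = 177379499.
177379499 mod 3065197 = 2663270.

2663270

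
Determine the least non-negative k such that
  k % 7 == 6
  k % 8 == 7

From k ≡ 6 (mod 7) write k = 6 + 7t. Substituting into k ≡ 7 (mod 8) gives 7t ≡ 1 (mod 8), and since 7⁻¹ ≡ 7 (mod 8), t ≡ 7. Hence k ≡ 6 + 7·7 = 55 (mod 56).

55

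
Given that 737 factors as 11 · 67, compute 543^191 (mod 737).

Mod 11: 543 ≡ 4; by Fermat, exponent reduces to 191 mod 10 = 1; 4^1 ≡ 4 (mod 11).
Mod 67: 543 ≡ 7; by Fermat, exponent reduces to 191 mod 66 = 59; 7^59 ≡ 51 (mod 67).
Combine by CRT: x ≡ 4 (mod 11), x ≡ 51 (mod 67) ⇒ x ≡ 587 (mod 737).

587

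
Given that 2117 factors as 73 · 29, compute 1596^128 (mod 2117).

Mod 73: 1596 ≡ 63; by Fermat, exponent reduces to 128 mod 72 = 56; 63^56 ≡ 1 (mod 73).
Mod 29: 1596 ≡ 1; by Fermat, exponent reduces to 128 mod 28 = 16; 1^16 ≡ 1 (mod 29).
Combine by CRT: x ≡ 1 (mod 73), x ≡ 1 (mod 29) ⇒ x ≡ 1 (mod 2117).

1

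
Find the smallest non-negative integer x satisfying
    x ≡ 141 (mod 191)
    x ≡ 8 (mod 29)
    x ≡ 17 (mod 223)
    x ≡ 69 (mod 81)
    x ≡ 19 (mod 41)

From x ≡ 141 (mod 191) write x = 141 + 191t. Substituting into x ≡ 8 (mod 29) gives 191t ≡ 12 (mod 29), and since 17⁻¹ ≡ 12 (mod 29), t ≡ 28. Hence x ≡ 141 + 191·28 = 5489 (mod 5539).
From x ≡ 5489 (mod 5539) write x = 5489 + 5539t. Substituting into x ≡ 17 (mod 223) gives 5539t ≡ 103 (mod 223), and since 187⁻¹ ≡ 192 (mod 223), t ≡ 152. Hence x ≡ 5489 + 5539·152 = 847417 (mod 1235197).
From x ≡ 847417 (mod 1235197) write x = 847417 + 1235197t. Substituting into x ≡ 69 (mod 81) gives 1235197t ≡ 74 (mod 81), and since 28⁻¹ ≡ 55 (mod 81), t ≡ 20. Hence x ≡ 847417 + 1235197·20 = 25551357 (mod 100050957).
From x ≡ 25551357 (mod 100050957) write x = 25551357 + 100050957t. Substituting into x ≡ 19 (mod 41) gives 100050957t ≡ 26 (mod 41), and since 10⁻¹ ≡ 37 (mod 41), t ≡ 19. Hence x ≡ 25551357 + 100050957·19 = 1926519540 (mod 4102089237).

1926519540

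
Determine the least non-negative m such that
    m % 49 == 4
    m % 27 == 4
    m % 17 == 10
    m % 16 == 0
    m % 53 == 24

2651296

Combine the congruences pairwise.
From m ≡ 4 (mod 49) write m = 4 + 49t. Substituting into m ≡ 4 (mod 27) gives 49t ≡ 0 (mod 27), and since 22⁻¹ ≡ 16 (mod 27), t ≡ 0. Hence m ≡ 4 + 49·0 = 4 (mod 1323).
From m ≡ 4 (mod 1323) write m = 4 + 1323t. Substituting into m ≡ 10 (mod 17) gives 1323t ≡ 6 (mod 17), and since 14⁻¹ ≡ 11 (mod 17), t ≡ 15. Hence m ≡ 4 + 1323·15 = 19849 (mod 22491).
From m ≡ 19849 (mod 22491) write m = 19849 + 22491t. Substituting into m ≡ 0 (mod 16) gives 22491t ≡ 7 (mod 16), and since 11⁻¹ ≡ 3 (mod 16), t ≡ 5. Hence m ≡ 19849 + 22491·5 = 132304 (mod 359856).
From m ≡ 132304 (mod 359856) write m = 132304 + 359856t. Substituting into m ≡ 24 (mod 53) gives 359856t ≡ 8 (mod 53), and since 39⁻¹ ≡ 34 (mod 53), t ≡ 7. Hence m ≡ 132304 + 359856·7 = 2651296 (mod 19072368).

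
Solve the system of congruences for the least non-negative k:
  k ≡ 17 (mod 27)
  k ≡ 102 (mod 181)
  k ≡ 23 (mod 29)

115037

The moduli are pairwise coprime; N = 27·181·29 = 141723.
N/27 = 5249; 5249 ≡ 11 (mod 27); 11·5 ≡ 1, so inverse 5.
N/181 = 783; 783 ≡ 59 (mod 181); 59·135 ≡ 1, so inverse 135.
N/29 = 4887; 4887 ≡ 15 (mod 29); 15·2 ≡ 1, so inverse 2.
k ≡ 17·5249·5 + 102·783·135 + 23·4887·2 = 11452877.
11452877 mod 141723 = 115037.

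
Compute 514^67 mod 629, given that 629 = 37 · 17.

404

Mod 37: 514 ≡ 33; by Fermat, exponent reduces to 67 mod 36 = 31; 33^31 ≡ 34 (mod 37).
Mod 17: 514 ≡ 4; by Fermat, exponent reduces to 67 mod 16 = 3; 4^3 ≡ 13 (mod 17).
Combine by CRT: x ≡ 34 (mod 37), x ≡ 13 (mod 17) ⇒ x ≡ 404 (mod 629).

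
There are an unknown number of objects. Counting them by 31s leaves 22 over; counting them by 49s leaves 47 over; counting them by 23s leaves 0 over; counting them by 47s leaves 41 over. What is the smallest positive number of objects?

253230

The moduli are pairwise coprime; M = 31·49·23·47 = 1642039.
M/31 = 52969; 52969 ≡ 21 (mod 31); 21·3 ≡ 1, so inverse 3.
M/49 = 33511; 33511 ≡ 44 (mod 49); 44·39 ≡ 1, so inverse 39.
M/23 = 71393; 71393 ≡ 1 (mod 23), inverse 1.
M/47 = 34937; 34937 ≡ 16 (mod 47); 16·3 ≡ 1, so inverse 3.
N ≡ 22·52969·3 + 47·33511·39 + 0·71393·1 + 41·34937·3 = 69218868.
69218868 mod 1642039 = 253230.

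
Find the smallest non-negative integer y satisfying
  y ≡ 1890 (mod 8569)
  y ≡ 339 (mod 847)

Combine the congruences pairwise.
gcd(8569, 847) = 11 and 11 | (339 − 1890), so the pair is consistent; merging gives y ≡ 87580 (mod 659813), where 659813 = lcm(8569, 847).
The solution is unique modulo lcm(8569, 847) = 659813.

87580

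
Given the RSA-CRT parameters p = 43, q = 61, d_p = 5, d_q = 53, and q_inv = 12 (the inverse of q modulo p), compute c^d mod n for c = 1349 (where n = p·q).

m₁ = c^(d_p) mod p: c ≡ 16 (mod 43), and 16^5 mod 43 = 21.
m₂ = c^(d_q) mod q: c ≡ 7 (mod 61), and 7^53 mod 61 = 44.
h = q_inv·(m₁ − m₂) mod p = 12·(21 − 44) mod 43 = 25.
m = m₂ + h·q = 44 + 25·61 = 1569.

1569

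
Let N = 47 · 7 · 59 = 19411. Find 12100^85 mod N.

Mod 47: 12100 ≡ 21; by Fermat, exponent reduces to 85 mod 46 = 39; 21^39 ≡ 14 (mod 47).
Mod 7: 12100 ≡ 4; by Fermat, exponent reduces to 85 mod 6 = 1; 4^1 ≡ 4 (mod 7).
Mod 59: 12100 ≡ 5; by Fermat, exponent reduces to 85 mod 58 = 27; 5^27 ≡ 26 (mod 59).
Combine by CRT: x ≡ 14 (mod 47), x ≡ 4 (mod 7), x ≡ 26 (mod 59) ⇒ x ≡ 5513 (mod 19411).

5513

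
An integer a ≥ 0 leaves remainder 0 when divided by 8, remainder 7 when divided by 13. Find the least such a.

72

Combine the congruences pairwise.
From a ≡ 0 (mod 8) write a = 0 + 8t. Substituting into a ≡ 7 (mod 13) gives 8t ≡ 7 (mod 13), and since 8⁻¹ ≡ 5 (mod 13), t ≡ 9. Hence a ≡ 0 + 8·9 = 72 (mod 104).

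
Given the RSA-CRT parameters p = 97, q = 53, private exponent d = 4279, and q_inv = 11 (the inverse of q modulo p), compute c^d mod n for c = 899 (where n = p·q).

d_p = d mod (p−1) = 4279 mod 96 = 55; d_q = d mod (q−1) = 15.
m₁ = c^(d_p) mod p: c ≡ 26 (mod 97), and 26^55 mod 97 = 23.
m₂ = c^(d_q) mod q: c ≡ 51 (mod 53), and 51^15 mod 53 = 39.
h = q_inv·(m₁ − m₂) mod p = 11·(23 − 39) mod 97 = 18.
m = m₂ + h·q = 39 + 18·53 = 993.

993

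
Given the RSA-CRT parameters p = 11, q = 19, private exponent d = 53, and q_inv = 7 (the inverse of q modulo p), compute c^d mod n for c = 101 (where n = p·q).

d_p = d mod (p−1) = 53 mod 10 = 3; d_q = d mod (q−1) = 17.
m₁ = c^(d_p) mod p: c ≡ 2 (mod 11), and 2^3 mod 11 = 8.
m₂ = c^(d_q) mod q: c ≡ 6 (mod 19), and 6^17 mod 19 = 16.
h = q_inv·(m₁ − m₂) mod p = 7·(8 − 16) mod 11 = 10.
m = m₂ + h·q = 16 + 10·19 = 206.

206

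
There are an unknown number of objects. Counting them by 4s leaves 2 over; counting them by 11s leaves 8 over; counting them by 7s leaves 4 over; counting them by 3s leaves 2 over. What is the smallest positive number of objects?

From N ≡ 2 (mod 4) write N = 2 + 4t. Substituting into N ≡ 8 (mod 11) gives 4t ≡ 6 (mod 11), and since 4⁻¹ ≡ 3 (mod 11), t ≡ 7. Hence N ≡ 2 + 4·7 = 30 (mod 44).
From N ≡ 30 (mod 44) write N = 30 + 44t. Substituting into N ≡ 4 (mod 7) gives 44t ≡ 2 (mod 7), and since 2⁻¹ ≡ 4 (mod 7), t ≡ 1. Hence N ≡ 30 + 44·1 = 74 (mod 308).
From N ≡ 74 (mod 308) write N = 74 + 308t. Substituting into N ≡ 2 (mod 3) gives 308t ≡ 0 (mod 3), and since 2⁻¹ ≡ 2 (mod 3), t ≡ 0. Hence N ≡ 74 + 308·0 = 74 (mod 924).

74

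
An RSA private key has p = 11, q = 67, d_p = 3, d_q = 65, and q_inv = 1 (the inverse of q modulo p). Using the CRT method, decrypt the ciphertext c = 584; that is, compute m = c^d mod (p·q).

m₁ = c^(d_p) mod p: c ≡ 1 (mod 11), and 1^3 mod 11 = 1.
m₂ = c^(d_q) mod q: c ≡ 48 (mod 67), and 48^65 mod 67 = 7.
h = q_inv·(m₁ − m₂) mod p = 1·(1 − 7) mod 11 = 5.
m = m₂ + h·q = 7 + 5·67 = 342.

342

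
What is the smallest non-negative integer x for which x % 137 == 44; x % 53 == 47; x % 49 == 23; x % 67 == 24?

10359162

The moduli are pairwise coprime; N = 137·53·49·67 = 23837863.
N/137 = 173999; 173999 ≡ 9 (mod 137); 9·61 ≡ 1, so inverse 61.
N/53 = 449771; 449771 ≡ 13 (mod 53); 13·49 ≡ 1, so inverse 49.
N/49 = 486487; 486487 ≡ 15 (mod 49); 15·36 ≡ 1, so inverse 36.
N/67 = 355789; 355789 ≡ 19 (mod 67); 19·60 ≡ 1, so inverse 60.
x ≡ 44·173999·61 + 47·449771·49 + 23·486487·36 + 24·355789·60 = 2417983325.
2417983325 mod 23837863 = 10359162.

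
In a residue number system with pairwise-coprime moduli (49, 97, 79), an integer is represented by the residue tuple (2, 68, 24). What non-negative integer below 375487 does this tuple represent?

220355

From x ≡ 2 (mod 49) write x = 2 + 49t. Substituting into x ≡ 68 (mod 97) gives 49t ≡ 66 (mod 97), and since 49⁻¹ ≡ 2 (mod 97), t ≡ 35. Hence x ≡ 2 + 49·35 = 1717 (mod 4753).
From x ≡ 1717 (mod 4753) write x = 1717 + 4753t. Substituting into x ≡ 24 (mod 79) gives 4753t ≡ 45 (mod 79), and since 13⁻¹ ≡ 73 (mod 79), t ≡ 46. Hence x ≡ 1717 + 4753·46 = 220355 (mod 375487).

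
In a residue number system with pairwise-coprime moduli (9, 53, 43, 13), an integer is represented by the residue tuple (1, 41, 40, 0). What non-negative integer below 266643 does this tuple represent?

72280

The moduli are pairwise coprime; N = 9·53·43·13 = 266643.
N/9 = 29627; 29627 ≡ 8 (mod 9); 8·8 ≡ 1, so inverse 8.
N/53 = 5031; 5031 ≡ 49 (mod 53); 49·13 ≡ 1, so inverse 13.
N/43 = 6201; 6201 ≡ 9 (mod 43); 9·24 ≡ 1, so inverse 24.
N/13 = 20511; 20511 ≡ 10 (mod 13); 10·4 ≡ 1, so inverse 4.
x ≡ 1·29627·8 + 41·5031·13 + 40·6201·24 + 0·20511·4 = 8871499.
8871499 mod 266643 = 72280.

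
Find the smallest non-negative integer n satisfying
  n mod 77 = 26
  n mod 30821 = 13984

gcd(77, 30821) = 7 and 7 | (13984 − 26), so the pair is consistent; merging gives n ≡ 322194 (mod 339031), where 339031 = lcm(77, 30821).
The solution is unique modulo lcm(77, 30821) = 339031.

322194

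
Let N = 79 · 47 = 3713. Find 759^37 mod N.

3324

Mod 79: 759 ≡ 48; 48^37 ≡ 6 (mod 79).
Mod 47: 759 ≡ 7; 7^37 ≡ 34 (mod 47).
Combine by CRT: x ≡ 6 (mod 79), x ≡ 34 (mod 47) ⇒ x ≡ 3324 (mod 3713).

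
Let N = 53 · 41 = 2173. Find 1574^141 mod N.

Mod 53: 1574 ≡ 37; by Fermat, exponent reduces to 141 mod 52 = 37; 37^37 ≡ 6 (mod 53).
Mod 41: 1574 ≡ 16; by Fermat, exponent reduces to 141 mod 40 = 21; 16^21 ≡ 16 (mod 41).
Combine by CRT: x ≡ 6 (mod 53), x ≡ 16 (mod 41) ⇒ x ≡ 1861 (mod 2173).

1861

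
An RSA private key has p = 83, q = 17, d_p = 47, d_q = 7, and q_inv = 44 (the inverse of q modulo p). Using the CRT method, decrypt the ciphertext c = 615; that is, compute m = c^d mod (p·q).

m₁ = c^(d_p) mod p: c ≡ 34 (mod 83), and 34^47 mod 83 = 50.
m₂ = c^(d_q) mod q: c ≡ 3 (mod 17), and 3^7 mod 17 = 11.
h = q_inv·(m₁ − m₂) mod p = 44·(50 − 11) mod 83 = 56.
m = m₂ + h·q = 11 + 56·17 = 963.

963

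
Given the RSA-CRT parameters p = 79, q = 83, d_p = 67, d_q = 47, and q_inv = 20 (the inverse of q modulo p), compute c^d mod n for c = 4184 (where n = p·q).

m₁ = c^(d_p) mod p: c ≡ 76 (mod 79), and 76^67 mod 79 = 49.
m₂ = c^(d_q) mod q: c ≡ 34 (mod 83), and 34^47 mod 83 = 50.
h = q_inv·(m₁ − m₂) mod p = 20·(49 − 50) mod 79 = 59.
m = m₂ + h·q = 50 + 59·83 = 4947.

4947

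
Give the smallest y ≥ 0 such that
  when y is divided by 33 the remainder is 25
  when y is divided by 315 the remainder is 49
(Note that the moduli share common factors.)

gcd(33, 315) = 3 and 3 | (49 − 25), so the pair is consistent; merging gives y ≡ 1939 (mod 3465), where 3465 = lcm(33, 315).
The solution is unique modulo lcm(33, 315) = 3465.

1939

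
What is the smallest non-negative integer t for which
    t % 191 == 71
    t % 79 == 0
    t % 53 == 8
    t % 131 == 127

From t ≡ 71 (mod 191) write t = 71 + 191s. Substituting into t ≡ 0 (mod 79) gives 191s ≡ 8 (mod 79), and since 33⁻¹ ≡ 12 (mod 79), s ≡ 17. Hence t ≡ 71 + 191·17 = 3318 (mod 15089).
From t ≡ 3318 (mod 15089) write t = 3318 + 15089s. Substituting into t ≡ 8 (mod 53) gives 15089s ≡ 29 (mod 53), and since 37⁻¹ ≡ 43 (mod 53), s ≡ 28. Hence t ≡ 3318 + 15089·28 = 425810 (mod 799717).
From t ≡ 425810 (mod 799717) write t = 425810 + 799717s. Substituting into t ≡ 127 (mod 131) gives 799717s ≡ 67 (mod 131), and since 93⁻¹ ≡ 31 (mod 131), s ≡ 112. Hence t ≡ 425810 + 799717·112 = 89994114 (mod 104762927).

89994114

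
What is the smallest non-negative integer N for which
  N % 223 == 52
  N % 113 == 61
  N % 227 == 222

1990104

The moduli are pairwise coprime; M = 223·113·227 = 5720173.
M/223 = 25651; 25651 ≡ 6 (mod 223); 6·186 ≡ 1, so inverse 186.
M/113 = 50621; 50621 ≡ 110 (mod 113); 110·75 ≡ 1, so inverse 75.
M/227 = 25199; 25199 ≡ 2 (mod 227); 2·114 ≡ 1, so inverse 114.
N ≡ 52·25651·186 + 61·50621·75 + 222·25199·114 = 1117423839.
1117423839 mod 5720173 = 1990104.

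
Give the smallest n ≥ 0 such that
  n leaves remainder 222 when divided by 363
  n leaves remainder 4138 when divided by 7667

80808

Combine the congruences pairwise.
gcd(363, 7667) = 11 and 11 | (4138 − 222), so the pair is consistent; merging gives n ≡ 80808 (mod 253011), where 253011 = lcm(363, 7667).
The solution is unique modulo lcm(363, 7667) = 253011.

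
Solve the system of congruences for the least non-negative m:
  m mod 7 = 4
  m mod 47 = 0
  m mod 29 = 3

The moduli are pairwise coprime; N = 7·47·29 = 9541.
N/7 = 1363; 1363 ≡ 5 (mod 7); 5·3 ≡ 1, so inverse 3.
N/47 = 203; 203 ≡ 15 (mod 47); 15·22 ≡ 1, so inverse 22.
N/29 = 329; 329 ≡ 10 (mod 29); 10·3 ≡ 1, so inverse 3.
m ≡ 4·1363·3 + 0·203·22 + 3·329·3 = 19317.
19317 mod 9541 = 235.

235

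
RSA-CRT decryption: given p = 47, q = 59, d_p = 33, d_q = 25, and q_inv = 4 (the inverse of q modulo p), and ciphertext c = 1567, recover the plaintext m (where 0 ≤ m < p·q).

2433

m₁ = c^(d_p) mod p: c ≡ 16 (mod 47), and 16^33 mod 47 = 36.
m₂ = c^(d_q) mod q: c ≡ 33 (mod 59), and 33^25 mod 59 = 14.
h = q_inv·(m₁ − m₂) mod p = 4·(36 − 14) mod 47 = 41.
m = m₂ + h·q = 14 + 41·59 = 2433.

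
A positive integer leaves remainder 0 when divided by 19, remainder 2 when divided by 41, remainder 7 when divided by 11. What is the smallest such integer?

5947

The moduli are pairwise coprime; N = 19·41·11 = 8569.
N/19 = 451; 451 ≡ 14 (mod 19); 14·15 ≡ 1, so inverse 15.
N/41 = 209; 209 ≡ 4 (mod 41); 4·31 ≡ 1, so inverse 31.
N/11 = 779; 779 ≡ 9 (mod 11); 9·5 ≡ 1, so inverse 5.
a ≡ 0·451·15 + 2·209·31 + 7·779·5 = 40223.
40223 mod 8569 = 5947.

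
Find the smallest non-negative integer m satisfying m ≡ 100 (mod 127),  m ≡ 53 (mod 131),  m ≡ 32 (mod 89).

1428215

From m ≡ 100 (mod 127) write m = 100 + 127t. Substituting into m ≡ 53 (mod 131) gives 127t ≡ 84 (mod 131), and since 127⁻¹ ≡ 98 (mod 131), t ≡ 110. Hence m ≡ 100 + 127·110 = 14070 (mod 16637).
From m ≡ 14070 (mod 16637) write m = 14070 + 16637t. Substituting into m ≡ 32 (mod 89) gives 16637t ≡ 24 (mod 89), and since 83⁻¹ ≡ 74 (mod 89), t ≡ 85. Hence m ≡ 14070 + 16637·85 = 1428215 (mod 1480693).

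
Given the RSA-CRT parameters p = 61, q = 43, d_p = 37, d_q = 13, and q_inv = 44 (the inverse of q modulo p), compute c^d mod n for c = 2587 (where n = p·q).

m₁ = c^(d_p) mod p: c ≡ 25 (mod 61), and 25^37 mod 61 = 12.
m₂ = c^(d_q) mod q: c ≡ 7 (mod 43), and 7^13 mod 43 = 7.
h = q_inv·(m₁ − m₂) mod p = 44·(12 − 7) mod 61 = 37.
m = m₂ + h·q = 7 + 37·43 = 1598.

1598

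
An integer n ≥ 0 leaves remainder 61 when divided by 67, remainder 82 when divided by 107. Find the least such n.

From n ≡ 61 (mod 67) write n = 61 + 67t. Substituting into n ≡ 82 (mod 107) gives 67t ≡ 21 (mod 107), and since 67⁻¹ ≡ 8 (mod 107), t ≡ 61. Hence n ≡ 61 + 67·61 = 4148 (mod 7169).

4148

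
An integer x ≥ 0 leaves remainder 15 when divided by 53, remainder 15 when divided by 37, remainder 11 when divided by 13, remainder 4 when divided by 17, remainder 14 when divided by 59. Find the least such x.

The moduli are pairwise coprime; N = 53·37·13·17·59 = 25569479.
N/53 = 482443; 482443 ≡ 37 (mod 53); 37·43 ≡ 1, so inverse 43.
N/37 = 691067; 691067 ≡ 18 (mod 37); 18·35 ≡ 1, so inverse 35.
N/13 = 1966883; 1966883 ≡ 9 (mod 13); 9·3 ≡ 1, so inverse 3.
N/17 = 1504087; 1504087 ≡ 12 (mod 17); 12·10 ≡ 1, so inverse 10.
N/59 = 433381; 433381 ≡ 26 (mod 59); 26·25 ≡ 1, so inverse 25.
x ≡ 15·482443·43 + 15·691067·35 + 11·1966883·3 + 4·1504087·10 + 14·433381·25 = 950739879.
950739879 mod 25569479 = 4669156.

4669156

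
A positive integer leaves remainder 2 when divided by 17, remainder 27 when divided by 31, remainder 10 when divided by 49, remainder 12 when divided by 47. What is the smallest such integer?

340903

The moduli are pairwise coprime; N = 17·31·49·47 = 1213681.
N/17 = 71393; 71393 ≡ 10 (mod 17); 10·12 ≡ 1, so inverse 12.
N/31 = 39151; 39151 ≡ 29 (mod 31); 29·15 ≡ 1, so inverse 15.
N/49 = 24769; 24769 ≡ 24 (mod 49); 24·47 ≡ 1, so inverse 47.
N/47 = 25823; 25823 ≡ 20 (mod 47); 20·40 ≡ 1, so inverse 40.
k ≡ 2·71393·12 + 27·39151·15 + 10·24769·47 + 12·25823·40 = 41606057.
41606057 mod 1213681 = 340903.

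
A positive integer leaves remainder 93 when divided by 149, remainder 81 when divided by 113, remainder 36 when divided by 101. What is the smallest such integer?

533215

The moduli are pairwise coprime; M = 149·113·101 = 1700537.
M/149 = 11413; 11413 ≡ 89 (mod 149); 89·72 ≡ 1, so inverse 72.
M/113 = 15049; 15049 ≡ 20 (mod 113); 20·17 ≡ 1, so inverse 17.
M/101 = 16837; 16837 ≡ 71 (mod 101); 71·37 ≡ 1, so inverse 37.
N ≡ 93·11413·72 + 81·15049·17 + 36·16837·37 = 119570805.
119570805 mod 1700537 = 533215.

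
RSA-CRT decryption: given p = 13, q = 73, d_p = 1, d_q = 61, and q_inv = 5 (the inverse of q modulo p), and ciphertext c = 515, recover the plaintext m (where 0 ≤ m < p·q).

762

m₁ = c^(d_p) mod p: c ≡ 8 (mod 13), and 8^1 mod 13 = 8.
m₂ = c^(d_q) mod q: c ≡ 4 (mod 73), and 4^61 mod 73 = 32.
h = q_inv·(m₁ − m₂) mod p = 5·(8 − 32) mod 13 = 10.
m = m₂ + h·q = 32 + 10·73 = 762.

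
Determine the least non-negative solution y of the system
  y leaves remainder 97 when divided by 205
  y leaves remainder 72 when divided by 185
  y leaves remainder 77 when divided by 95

gcd(205, 185) = 5 and 5 | (72 − 97), so the pair is consistent; merging gives y ≡ 1737 (mod 7585), where 7585 = lcm(205, 185).
gcd(7585, 95) = 5 and 5 | (77 − 1737), so the pair is consistent; merging gives y ≡ 24492 (mod 144115), where 144115 = lcm(7585, 95).
The solution is unique modulo lcm(205, 185, 95) = 144115.

24492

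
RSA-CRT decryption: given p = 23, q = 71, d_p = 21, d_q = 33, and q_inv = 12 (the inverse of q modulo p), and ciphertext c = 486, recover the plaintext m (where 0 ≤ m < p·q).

169

m₁ = c^(d_p) mod p: c ≡ 3 (mod 23), and 3^21 mod 23 = 8.
m₂ = c^(d_q) mod q: c ≡ 60 (mod 71), and 60^33 mod 71 = 27.
h = q_inv·(m₁ − m₂) mod p = 12·(8 − 27) mod 23 = 2.
m = m₂ + h·q = 27 + 2·71 = 169.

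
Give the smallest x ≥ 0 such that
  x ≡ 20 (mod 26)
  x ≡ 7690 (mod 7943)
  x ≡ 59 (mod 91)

gcd(26, 7943) = 13 and 13 | (7690 − 20), so the pair is consistent; merging gives x ≡ 7690 (mod 15886), where 15886 = lcm(26, 7943).
gcd(15886, 91) = 13 and 13 | (59 − 7690), so the pair is consistent; merging gives x ≡ 39462 (mod 111202), where 111202 = lcm(15886, 91).
The solution is unique modulo lcm(26, 7943, 91) = 111202.

39462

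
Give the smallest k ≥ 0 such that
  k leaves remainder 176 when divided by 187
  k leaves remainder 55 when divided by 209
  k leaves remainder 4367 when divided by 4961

gcd(187, 209) = 11 and 11 | (55 − 176), so the pair is consistent; merging gives k ≡ 2981 (mod 3553), where 3553 = lcm(187, 209).
gcd(3553, 4961) = 11 and 11 | (4367 − 2981), so the pair is consistent; merging gives k ≡ 525272 (mod 1602403), where 1602403 = lcm(3553, 4961).
The solution is unique modulo lcm(187, 209, 4961) = 1602403.

525272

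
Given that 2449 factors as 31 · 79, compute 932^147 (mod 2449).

Mod 31: 932 ≡ 2; by Fermat, exponent reduces to 147 mod 30 = 27; 2^27 ≡ 4 (mod 31).
Mod 79: 932 ≡ 63; by Fermat, exponent reduces to 147 mod 78 = 69; 63^69 ≡ 71 (mod 79).
Combine by CRT: x ≡ 4 (mod 31), x ≡ 71 (mod 79) ⇒ x ≡ 624 (mod 2449).

624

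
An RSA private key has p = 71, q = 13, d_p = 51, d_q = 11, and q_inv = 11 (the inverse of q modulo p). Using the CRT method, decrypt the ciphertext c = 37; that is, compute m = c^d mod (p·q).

m₁ = c^(d_p) mod p: c ≡ 37 (mod 71), and 37^51 mod 71 = 20.
m₂ = c^(d_q) mod q: c ≡ 11 (mod 13), and 11^11 mod 13 = 6.
h = q_inv·(m₁ − m₂) mod p = 11·(20 − 6) mod 71 = 12.
m = m₂ + h·q = 6 + 12·13 = 162.

162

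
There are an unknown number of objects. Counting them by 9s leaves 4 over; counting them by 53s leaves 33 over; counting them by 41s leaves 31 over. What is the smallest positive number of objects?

From N ≡ 4 (mod 9) write N = 4 + 9t. Substituting into N ≡ 33 (mod 53) gives 9t ≡ 29 (mod 53), and since 9⁻¹ ≡ 6 (mod 53), t ≡ 15. Hence N ≡ 4 + 9·15 = 139 (mod 477).
From N ≡ 139 (mod 477) write N = 139 + 477t. Substituting into N ≡ 31 (mod 41) gives 477t ≡ 15 (mod 41), and since 26⁻¹ ≡ 30 (mod 41), t ≡ 40. Hence N ≡ 139 + 477·40 = 19219 (mod 19557).

19219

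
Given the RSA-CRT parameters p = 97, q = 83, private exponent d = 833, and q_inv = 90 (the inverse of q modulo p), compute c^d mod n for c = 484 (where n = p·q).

4364

d_p = d mod (p−1) = 833 mod 96 = 65; d_q = d mod (q−1) = 13.
m₁ = c^(d_p) mod p: c ≡ 96 (mod 97), and 96^65 mod 97 = 96.
m₂ = c^(d_q) mod q: c ≡ 69 (mod 83), and 69^13 mod 83 = 48.
h = q_inv·(m₁ − m₂) mod p = 90·(96 − 48) mod 97 = 52.
m = m₂ + h·q = 48 + 52·83 = 4364.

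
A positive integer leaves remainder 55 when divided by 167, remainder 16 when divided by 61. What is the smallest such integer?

From m ≡ 55 (mod 167) write m = 55 + 167t. Substituting into m ≡ 16 (mod 61) gives 167t ≡ 22 (mod 61), and since 45⁻¹ ≡ 19 (mod 61), t ≡ 52. Hence m ≡ 55 + 167·52 = 8739 (mod 10187).

8739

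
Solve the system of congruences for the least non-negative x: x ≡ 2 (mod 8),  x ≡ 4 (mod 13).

From x ≡ 2 (mod 8) write x = 2 + 8t. Substituting into x ≡ 4 (mod 13) gives 8t ≡ 2 (mod 13), and since 8⁻¹ ≡ 5 (mod 13), t ≡ 10. Hence x ≡ 2 + 8·10 = 82 (mod 104).

82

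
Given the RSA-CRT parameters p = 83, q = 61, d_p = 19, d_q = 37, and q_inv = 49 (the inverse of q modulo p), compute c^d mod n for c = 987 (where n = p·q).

m₁ = c^(d_p) mod p: c ≡ 74 (mod 83), and 74^19 mod 83 = 43.
m₂ = c^(d_q) mod q: c ≡ 11 (mod 61), and 11^37 mod 61 = 11.
h = q_inv·(m₁ − m₂) mod p = 49·(43 − 11) mod 83 = 74.
m = m₂ + h·q = 11 + 74·61 = 4525.

4525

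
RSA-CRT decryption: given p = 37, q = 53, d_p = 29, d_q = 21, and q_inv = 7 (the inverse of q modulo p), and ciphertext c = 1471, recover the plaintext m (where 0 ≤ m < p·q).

918

m₁ = c^(d_p) mod p: c ≡ 28 (mod 37), and 28^29 mod 37 = 30.
m₂ = c^(d_q) mod q: c ≡ 40 (mod 53), and 40^21 mod 53 = 17.
h = q_inv·(m₁ − m₂) mod p = 7·(30 − 17) mod 37 = 17.
m = m₂ + h·q = 17 + 17·53 = 918.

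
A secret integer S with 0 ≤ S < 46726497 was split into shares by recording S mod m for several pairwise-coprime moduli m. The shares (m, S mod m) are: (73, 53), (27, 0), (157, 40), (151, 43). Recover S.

24074577

The moduli are pairwise coprime; N = 73·27·157·151 = 46726497.
N/73 = 640089; 640089 ≡ 25 (mod 73); 25·38 ≡ 1, so inverse 38.
N/27 = 1730611; 1730611 ≡ 19 (mod 27); 19·10 ≡ 1, so inverse 10.
N/157 = 297621; 297621 ≡ 106 (mod 157); 106·40 ≡ 1, so inverse 40.
N/151 = 309447; 309447 ≡ 48 (mod 151); 48·129 ≡ 1, so inverse 129.
S ≡ 53·640089·38 + 0·1730611·10 + 40·297621·40 + 43·309447·129 = 3481835355.
3481835355 mod 46726497 = 24074577.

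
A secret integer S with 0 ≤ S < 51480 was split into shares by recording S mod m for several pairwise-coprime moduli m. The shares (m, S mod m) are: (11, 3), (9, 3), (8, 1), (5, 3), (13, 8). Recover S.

The moduli are pairwise coprime; N = 11·9·8·5·13 = 51480.
N/11 = 4680; 4680 ≡ 5 (mod 11); 5·9 ≡ 1, so inverse 9.
N/9 = 5720; 5720 ≡ 5 (mod 9); 5·2 ≡ 1, so inverse 2.
N/8 = 6435; 6435 ≡ 3 (mod 8); 3·3 ≡ 1, so inverse 3.
N/5 = 10296; 10296 ≡ 1 (mod 5), inverse 1.
N/13 = 3960; 3960 ≡ 8 (mod 13); 8·5 ≡ 1, so inverse 5.
S ≡ 3·4680·9 + 3·5720·2 + 1·6435·3 + 3·10296·1 + 8·3960·5 = 369273.
369273 mod 51480 = 8913.

8913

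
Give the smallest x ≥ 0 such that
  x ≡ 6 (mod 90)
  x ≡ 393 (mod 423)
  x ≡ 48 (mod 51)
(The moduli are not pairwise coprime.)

gcd(90, 423) = 9 and 9 | (393 − 6), so the pair is consistent; merging gives x ≡ 816 (mod 4230), where 4230 = lcm(90, 423).
gcd(4230, 51) = 3 and 3 | (48 − 816), so the pair is consistent; merging gives x ≡ 5046 (mod 71910), where 71910 = lcm(4230, 51).
The solution is unique modulo lcm(90, 423, 51) = 71910.

5046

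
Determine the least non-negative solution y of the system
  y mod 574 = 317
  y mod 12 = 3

891

gcd(574, 12) = 2 and 2 | (3 − 317), so the pair is consistent; merging gives y ≡ 891 (mod 3444), where 3444 = lcm(574, 12).
The solution is unique modulo lcm(574, 12) = 3444.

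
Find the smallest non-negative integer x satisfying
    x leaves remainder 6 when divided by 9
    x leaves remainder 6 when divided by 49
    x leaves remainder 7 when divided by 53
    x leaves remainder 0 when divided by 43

198015

From x ≡ 6 (mod 9) write x = 6 + 9t. Substituting into x ≡ 6 (mod 49) gives 9t ≡ 0 (mod 49), and since 9⁻¹ ≡ 11 (mod 49), t ≡ 0. Hence x ≡ 6 + 9·0 = 6 (mod 441).
From x ≡ 6 (mod 441) write x = 6 + 441t. Substituting into x ≡ 7 (mod 53) gives 441t ≡ 1 (mod 53), and since 17⁻¹ ≡ 25 (mod 53), t ≡ 25. Hence x ≡ 6 + 441·25 = 11031 (mod 23373).
From x ≡ 11031 (mod 23373) write x = 11031 + 23373t. Substituting into x ≡ 0 (mod 43) gives 23373t ≡ 20 (mod 43), and since 24⁻¹ ≡ 9 (mod 43), t ≡ 8. Hence x ≡ 11031 + 23373·8 = 198015 (mod 1005039).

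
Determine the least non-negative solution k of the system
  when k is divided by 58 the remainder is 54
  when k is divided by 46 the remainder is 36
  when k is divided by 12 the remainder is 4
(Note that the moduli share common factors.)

gcd(58, 46) = 2 and 2 | (36 − 54), so the pair is consistent; merging gives k ≡ 634 (mod 1334), where 1334 = lcm(58, 46).
gcd(1334, 12) = 2 and 2 | (4 − 634), so the pair is consistent; merging gives k ≡ 4636 (mod 8004), where 8004 = lcm(1334, 12).
The solution is unique modulo lcm(58, 46, 12) = 8004.

4636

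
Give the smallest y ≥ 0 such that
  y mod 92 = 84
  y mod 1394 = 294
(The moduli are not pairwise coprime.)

43508

gcd(92, 1394) = 2 and 2 | (294 − 84), so the pair is consistent; merging gives y ≡ 43508 (mod 64124), where 64124 = lcm(92, 1394).
The solution is unique modulo lcm(92, 1394) = 64124.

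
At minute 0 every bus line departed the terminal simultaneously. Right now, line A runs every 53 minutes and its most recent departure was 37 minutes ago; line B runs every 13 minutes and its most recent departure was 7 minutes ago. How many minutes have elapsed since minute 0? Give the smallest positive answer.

514

From t ≡ 37 (mod 53) write t = 37 + 53s. Substituting into t ≡ 7 (mod 13) gives 53s ≡ 9 (mod 13), and since 1⁻¹ ≡ 1 (mod 13), s ≡ 9. Hence t ≡ 37 + 53·9 = 514 (mod 689).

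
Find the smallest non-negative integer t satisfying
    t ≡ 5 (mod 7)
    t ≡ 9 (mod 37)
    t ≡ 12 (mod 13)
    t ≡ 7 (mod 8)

The moduli are pairwise coprime; N = 7·37·13·8 = 26936.
N/7 = 3848; 3848 ≡ 5 (mod 7); 5·3 ≡ 1, so inverse 3.
N/37 = 728; 728 ≡ 25 (mod 37); 25·3 ≡ 1, so inverse 3.
N/13 = 2072; 2072 ≡ 5 (mod 13); 5·8 ≡ 1, so inverse 8.
N/8 = 3367; 3367 ≡ 7 (mod 8); 7·7 ≡ 1, so inverse 7.
t ≡ 5·3848·3 + 9·728·3 + 12·2072·8 + 7·3367·7 = 441271.
441271 mod 26936 = 10295.

10295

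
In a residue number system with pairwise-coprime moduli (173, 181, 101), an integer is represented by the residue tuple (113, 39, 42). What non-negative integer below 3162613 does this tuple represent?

2060543

The moduli are pairwise coprime; N = 173·181·101 = 3162613.
N/173 = 18281; 18281 ≡ 116 (mod 173); 116·88 ≡ 1, so inverse 88.
N/181 = 17473; 17473 ≡ 97 (mod 181); 97·28 ≡ 1, so inverse 28.
N/101 = 31313; 31313 ≡ 3 (mod 101); 3·34 ≡ 1, so inverse 34.
x ≡ 113·18281·88 + 39·17473·28 + 42·31313·34 = 245581744.
245581744 mod 3162613 = 2060543.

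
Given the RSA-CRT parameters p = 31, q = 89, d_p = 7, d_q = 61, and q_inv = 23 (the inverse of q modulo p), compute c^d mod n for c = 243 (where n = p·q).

2103

m₁ = c^(d_p) mod p: c ≡ 26 (mod 31), and 26^7 mod 31 = 26.
m₂ = c^(d_q) mod q: c ≡ 65 (mod 89), and 65^61 mod 89 = 56.
h = q_inv·(m₁ − m₂) mod p = 23·(26 − 56) mod 31 = 23.
m = m₂ + h·q = 56 + 23·89 = 2103.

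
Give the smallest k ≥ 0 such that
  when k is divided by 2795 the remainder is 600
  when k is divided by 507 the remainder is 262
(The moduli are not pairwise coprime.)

73270

gcd(2795, 507) = 13 and 13 | (262 − 600), so the pair is consistent; merging gives k ≡ 73270 (mod 109005), where 109005 = lcm(2795, 507).
The solution is unique modulo lcm(2795, 507) = 109005.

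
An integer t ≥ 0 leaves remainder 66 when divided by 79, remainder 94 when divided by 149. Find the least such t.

Combine the congruences pairwise.
From t ≡ 66 (mod 79) write t = 66 + 79s. Substituting into t ≡ 94 (mod 149) gives 79s ≡ 28 (mod 149), and since 79⁻¹ ≡ 83 (mod 149), s ≡ 89. Hence t ≡ 66 + 79·89 = 7097 (mod 11771).

7097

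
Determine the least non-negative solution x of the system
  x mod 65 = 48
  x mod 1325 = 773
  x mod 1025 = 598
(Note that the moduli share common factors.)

gcd(65, 1325) = 5 and 5 | (773 − 48), so the pair is consistent; merging gives x ≡ 14023 (mod 17225), where 17225 = lcm(65, 1325).
gcd(17225, 1025) = 25 and 25 | (598 − 14023), so the pair is consistent; merging gives x ≡ 375748 (mod 706225), where 706225 = lcm(17225, 1025).
The solution is unique modulo lcm(65, 1325, 1025) = 706225.

375748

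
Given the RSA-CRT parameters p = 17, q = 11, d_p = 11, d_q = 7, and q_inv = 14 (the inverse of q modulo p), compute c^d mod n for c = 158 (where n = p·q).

m₁ = c^(d_p) mod p: c ≡ 5 (mod 17), and 5^11 mod 17 = 11.
m₂ = c^(d_q) mod q: c ≡ 4 (mod 11), and 4^7 mod 11 = 5.
h = q_inv·(m₁ − m₂) mod p = 14·(11 − 5) mod 17 = 16.
m = m₂ + h·q = 5 + 16·11 = 181.

181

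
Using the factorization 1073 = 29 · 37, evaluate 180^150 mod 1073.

973

Mod 29: 180 ≡ 6; by Fermat, exponent reduces to 150 mod 28 = 10; 6^10 ≡ 16 (mod 29).
Mod 37: 180 ≡ 32; by Fermat, exponent reduces to 150 mod 36 = 6; 32^6 ≡ 11 (mod 37).
Combine by CRT: x ≡ 16 (mod 29), x ≡ 11 (mod 37) ⇒ x ≡ 973 (mod 1073).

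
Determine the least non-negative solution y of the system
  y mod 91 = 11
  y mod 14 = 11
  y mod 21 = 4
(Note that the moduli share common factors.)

193

gcd(91, 14) = 7 and 7 | (11 − 11), so the pair is consistent; merging gives y ≡ 11 (mod 182), where 182 = lcm(91, 14).
gcd(182, 21) = 7 and 7 | (4 − 11), so the pair is consistent; merging gives y ≡ 193 (mod 546), where 546 = lcm(182, 21).
The solution is unique modulo lcm(91, 14, 21) = 546.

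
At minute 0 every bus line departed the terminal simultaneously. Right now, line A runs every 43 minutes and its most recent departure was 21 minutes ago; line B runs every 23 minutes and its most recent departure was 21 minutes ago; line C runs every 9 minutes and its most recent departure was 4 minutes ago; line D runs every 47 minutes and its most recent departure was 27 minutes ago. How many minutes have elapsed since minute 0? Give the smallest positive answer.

The moduli are pairwise coprime; N = 43·23·9·47 = 418347.
N/43 = 9729; 9729 ≡ 11 (mod 43); 11·4 ≡ 1, so inverse 4.
N/23 = 18189; 18189 ≡ 19 (mod 23); 19·17 ≡ 1, so inverse 17.
N/9 = 46483; 46483 ≡ 7 (mod 9); 7·4 ≡ 1, so inverse 4.
N/47 = 8901; 8901 ≡ 18 (mod 47); 18·34 ≡ 1, so inverse 34.
t ≡ 21·9729·4 + 21·18189·17 + 4·46483·4 + 27·8901·34 = 16225555.
16225555 mod 418347 = 328369.

328369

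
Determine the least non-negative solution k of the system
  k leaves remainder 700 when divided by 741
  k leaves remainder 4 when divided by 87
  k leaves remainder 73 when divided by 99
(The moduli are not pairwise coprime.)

gcd(741, 87) = 3 and 3 | (4 − 700), so the pair is consistent; merging gives k ≡ 700 (mod 21489), where 21489 = lcm(741, 87).
gcd(21489, 99) = 3 and 3 | (73 − 700), so the pair is consistent; merging gives k ≡ 237079 (mod 709137), where 709137 = lcm(21489, 99).
The solution is unique modulo lcm(741, 87, 99) = 709137.

237079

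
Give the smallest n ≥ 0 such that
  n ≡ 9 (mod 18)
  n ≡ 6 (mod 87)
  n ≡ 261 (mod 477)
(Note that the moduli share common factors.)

gcd(18, 87) = 3 and 3 | (6 − 9), so the pair is consistent; merging gives n ≡ 441 (mod 522), where 522 = lcm(18, 87).
gcd(522, 477) = 9 and 9 | (261 − 441), so the pair is consistent; merging gives n ≡ 26019 (mod 27666), where 27666 = lcm(522, 477).
The solution is unique modulo lcm(18, 87, 477) = 27666.

26019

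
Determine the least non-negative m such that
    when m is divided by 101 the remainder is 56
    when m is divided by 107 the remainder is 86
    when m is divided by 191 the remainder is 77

The moduli are pairwise coprime; N = 101·107·191 = 2064137.
N/101 = 20437; 20437 ≡ 35 (mod 101); 35·26 ≡ 1, so inverse 26.
N/107 = 19291; 19291 ≡ 31 (mod 107); 31·38 ≡ 1, so inverse 38.
N/191 = 10807; 10807 ≡ 111 (mod 191); 111·74 ≡ 1, so inverse 74.
m ≡ 56·20437·26 + 86·19291·38 + 77·10807·74 = 154377546.
154377546 mod 2064137 = 1631408.

1631408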